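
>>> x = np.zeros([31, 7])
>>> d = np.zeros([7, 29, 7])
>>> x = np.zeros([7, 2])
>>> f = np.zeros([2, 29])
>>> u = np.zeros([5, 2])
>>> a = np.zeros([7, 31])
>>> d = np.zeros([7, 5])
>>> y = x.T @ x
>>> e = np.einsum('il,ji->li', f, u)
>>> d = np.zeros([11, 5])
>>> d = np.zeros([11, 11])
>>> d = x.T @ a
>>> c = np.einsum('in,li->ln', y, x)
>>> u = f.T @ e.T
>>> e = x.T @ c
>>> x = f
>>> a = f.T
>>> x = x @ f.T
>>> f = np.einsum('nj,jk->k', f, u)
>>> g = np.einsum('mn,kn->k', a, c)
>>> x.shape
(2, 2)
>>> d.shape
(2, 31)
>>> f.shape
(29,)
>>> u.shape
(29, 29)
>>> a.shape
(29, 2)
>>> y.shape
(2, 2)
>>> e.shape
(2, 2)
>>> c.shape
(7, 2)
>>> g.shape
(7,)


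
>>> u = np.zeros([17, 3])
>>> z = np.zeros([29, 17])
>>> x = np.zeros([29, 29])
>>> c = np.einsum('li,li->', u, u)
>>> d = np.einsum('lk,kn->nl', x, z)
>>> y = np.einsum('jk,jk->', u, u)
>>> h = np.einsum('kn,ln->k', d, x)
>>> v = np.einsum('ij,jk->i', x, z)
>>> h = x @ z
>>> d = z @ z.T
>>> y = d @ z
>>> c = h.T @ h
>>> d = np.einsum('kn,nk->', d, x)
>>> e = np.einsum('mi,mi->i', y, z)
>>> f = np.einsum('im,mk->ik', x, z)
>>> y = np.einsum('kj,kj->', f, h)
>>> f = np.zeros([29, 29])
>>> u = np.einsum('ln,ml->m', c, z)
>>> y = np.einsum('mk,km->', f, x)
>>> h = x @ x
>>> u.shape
(29,)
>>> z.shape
(29, 17)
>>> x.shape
(29, 29)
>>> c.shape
(17, 17)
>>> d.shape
()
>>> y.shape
()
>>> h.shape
(29, 29)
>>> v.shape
(29,)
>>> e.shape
(17,)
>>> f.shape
(29, 29)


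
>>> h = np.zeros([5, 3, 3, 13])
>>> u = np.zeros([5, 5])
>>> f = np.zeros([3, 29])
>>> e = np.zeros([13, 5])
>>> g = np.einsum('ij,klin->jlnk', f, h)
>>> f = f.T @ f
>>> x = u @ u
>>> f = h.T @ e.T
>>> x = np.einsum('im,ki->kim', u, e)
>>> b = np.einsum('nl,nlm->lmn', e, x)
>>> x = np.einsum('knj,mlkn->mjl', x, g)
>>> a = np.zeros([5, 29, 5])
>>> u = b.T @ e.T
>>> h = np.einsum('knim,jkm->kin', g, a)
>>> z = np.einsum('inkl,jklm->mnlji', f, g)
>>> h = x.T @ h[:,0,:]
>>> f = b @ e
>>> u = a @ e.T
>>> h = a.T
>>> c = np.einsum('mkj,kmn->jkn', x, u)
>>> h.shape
(5, 29, 5)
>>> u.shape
(5, 29, 13)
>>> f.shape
(5, 5, 5)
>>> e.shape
(13, 5)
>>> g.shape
(29, 3, 13, 5)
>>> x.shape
(29, 5, 3)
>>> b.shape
(5, 5, 13)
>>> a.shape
(5, 29, 5)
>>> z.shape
(5, 3, 13, 29, 13)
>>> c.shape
(3, 5, 13)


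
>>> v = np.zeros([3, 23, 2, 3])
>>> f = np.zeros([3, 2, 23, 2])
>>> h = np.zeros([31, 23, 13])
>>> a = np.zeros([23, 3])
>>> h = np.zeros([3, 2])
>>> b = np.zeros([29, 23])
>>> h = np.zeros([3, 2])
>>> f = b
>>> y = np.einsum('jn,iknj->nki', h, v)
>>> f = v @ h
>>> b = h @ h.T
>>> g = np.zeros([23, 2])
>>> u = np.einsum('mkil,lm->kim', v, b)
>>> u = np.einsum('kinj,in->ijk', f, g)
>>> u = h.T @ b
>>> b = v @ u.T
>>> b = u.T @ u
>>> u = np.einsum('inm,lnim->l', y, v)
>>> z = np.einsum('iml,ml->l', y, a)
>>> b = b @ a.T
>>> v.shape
(3, 23, 2, 3)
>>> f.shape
(3, 23, 2, 2)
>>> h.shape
(3, 2)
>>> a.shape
(23, 3)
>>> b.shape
(3, 23)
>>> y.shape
(2, 23, 3)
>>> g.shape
(23, 2)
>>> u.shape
(3,)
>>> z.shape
(3,)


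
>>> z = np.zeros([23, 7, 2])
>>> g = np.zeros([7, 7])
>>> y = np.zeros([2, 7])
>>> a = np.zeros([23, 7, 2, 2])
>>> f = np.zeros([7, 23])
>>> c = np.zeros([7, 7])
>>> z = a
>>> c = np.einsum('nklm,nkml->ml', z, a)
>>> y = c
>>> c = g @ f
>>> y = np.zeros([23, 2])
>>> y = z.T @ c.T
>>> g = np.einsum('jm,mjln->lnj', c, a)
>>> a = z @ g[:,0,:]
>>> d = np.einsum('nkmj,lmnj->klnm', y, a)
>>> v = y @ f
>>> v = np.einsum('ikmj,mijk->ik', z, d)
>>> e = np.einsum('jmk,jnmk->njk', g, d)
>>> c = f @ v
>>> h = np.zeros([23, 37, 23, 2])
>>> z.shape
(23, 7, 2, 2)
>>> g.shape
(2, 2, 7)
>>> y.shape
(2, 2, 7, 7)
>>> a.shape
(23, 7, 2, 7)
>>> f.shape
(7, 23)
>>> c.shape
(7, 7)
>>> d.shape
(2, 23, 2, 7)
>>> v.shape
(23, 7)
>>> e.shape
(23, 2, 7)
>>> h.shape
(23, 37, 23, 2)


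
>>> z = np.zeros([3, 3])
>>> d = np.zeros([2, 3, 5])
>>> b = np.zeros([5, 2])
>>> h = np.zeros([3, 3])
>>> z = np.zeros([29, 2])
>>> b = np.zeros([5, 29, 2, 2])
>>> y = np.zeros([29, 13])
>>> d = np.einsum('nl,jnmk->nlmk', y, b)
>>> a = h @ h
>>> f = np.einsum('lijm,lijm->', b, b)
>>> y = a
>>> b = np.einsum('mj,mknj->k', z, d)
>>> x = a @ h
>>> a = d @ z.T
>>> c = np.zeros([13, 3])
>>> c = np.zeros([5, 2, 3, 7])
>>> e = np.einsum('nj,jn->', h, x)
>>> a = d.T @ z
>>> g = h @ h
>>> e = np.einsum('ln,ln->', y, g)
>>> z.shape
(29, 2)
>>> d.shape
(29, 13, 2, 2)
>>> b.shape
(13,)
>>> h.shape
(3, 3)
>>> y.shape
(3, 3)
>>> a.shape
(2, 2, 13, 2)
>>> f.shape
()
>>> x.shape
(3, 3)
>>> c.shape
(5, 2, 3, 7)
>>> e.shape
()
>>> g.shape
(3, 3)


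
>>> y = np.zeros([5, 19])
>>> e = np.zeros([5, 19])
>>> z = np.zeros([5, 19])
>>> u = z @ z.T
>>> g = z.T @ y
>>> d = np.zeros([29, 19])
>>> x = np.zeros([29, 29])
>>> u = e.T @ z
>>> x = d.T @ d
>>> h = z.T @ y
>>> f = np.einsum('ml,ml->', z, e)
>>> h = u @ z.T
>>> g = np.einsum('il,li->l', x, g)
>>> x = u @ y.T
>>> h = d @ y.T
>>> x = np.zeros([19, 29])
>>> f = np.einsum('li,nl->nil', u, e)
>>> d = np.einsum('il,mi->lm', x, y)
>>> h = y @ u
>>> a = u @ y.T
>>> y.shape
(5, 19)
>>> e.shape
(5, 19)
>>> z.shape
(5, 19)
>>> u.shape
(19, 19)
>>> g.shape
(19,)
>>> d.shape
(29, 5)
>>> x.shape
(19, 29)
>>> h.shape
(5, 19)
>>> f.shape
(5, 19, 19)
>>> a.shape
(19, 5)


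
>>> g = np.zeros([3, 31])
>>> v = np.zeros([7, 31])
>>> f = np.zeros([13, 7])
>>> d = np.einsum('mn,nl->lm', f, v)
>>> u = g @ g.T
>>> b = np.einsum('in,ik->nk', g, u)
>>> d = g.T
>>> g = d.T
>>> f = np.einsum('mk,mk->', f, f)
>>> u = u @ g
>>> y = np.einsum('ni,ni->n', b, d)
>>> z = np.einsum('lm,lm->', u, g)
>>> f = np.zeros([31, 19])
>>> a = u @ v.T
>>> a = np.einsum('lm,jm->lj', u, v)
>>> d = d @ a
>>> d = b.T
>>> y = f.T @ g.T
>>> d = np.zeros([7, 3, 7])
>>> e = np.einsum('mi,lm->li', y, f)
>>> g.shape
(3, 31)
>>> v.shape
(7, 31)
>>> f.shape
(31, 19)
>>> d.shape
(7, 3, 7)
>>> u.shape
(3, 31)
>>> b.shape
(31, 3)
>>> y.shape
(19, 3)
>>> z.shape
()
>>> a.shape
(3, 7)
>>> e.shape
(31, 3)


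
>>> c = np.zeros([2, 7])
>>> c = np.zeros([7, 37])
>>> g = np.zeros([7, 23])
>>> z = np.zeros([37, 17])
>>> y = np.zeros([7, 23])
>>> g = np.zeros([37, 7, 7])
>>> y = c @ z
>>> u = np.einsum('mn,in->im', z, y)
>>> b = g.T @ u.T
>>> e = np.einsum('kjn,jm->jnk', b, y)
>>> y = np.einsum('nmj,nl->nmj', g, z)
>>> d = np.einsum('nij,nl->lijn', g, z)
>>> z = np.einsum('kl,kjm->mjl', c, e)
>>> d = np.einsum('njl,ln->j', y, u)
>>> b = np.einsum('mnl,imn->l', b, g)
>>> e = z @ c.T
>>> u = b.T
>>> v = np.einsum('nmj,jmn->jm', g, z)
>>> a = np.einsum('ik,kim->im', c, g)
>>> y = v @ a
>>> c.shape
(7, 37)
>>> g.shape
(37, 7, 7)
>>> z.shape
(7, 7, 37)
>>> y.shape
(7, 7)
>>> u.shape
(7,)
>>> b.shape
(7,)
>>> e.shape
(7, 7, 7)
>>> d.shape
(7,)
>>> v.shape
(7, 7)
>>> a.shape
(7, 7)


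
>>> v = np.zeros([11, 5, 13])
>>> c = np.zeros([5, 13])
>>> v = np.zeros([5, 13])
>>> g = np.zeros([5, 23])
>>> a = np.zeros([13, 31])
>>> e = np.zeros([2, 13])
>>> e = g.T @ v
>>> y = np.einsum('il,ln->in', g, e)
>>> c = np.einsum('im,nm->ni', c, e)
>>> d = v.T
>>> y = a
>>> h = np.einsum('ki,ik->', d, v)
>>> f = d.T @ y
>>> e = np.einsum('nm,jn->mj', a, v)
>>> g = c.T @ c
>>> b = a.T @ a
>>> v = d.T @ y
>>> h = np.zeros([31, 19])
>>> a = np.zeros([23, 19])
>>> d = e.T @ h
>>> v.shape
(5, 31)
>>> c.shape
(23, 5)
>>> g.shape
(5, 5)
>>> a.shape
(23, 19)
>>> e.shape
(31, 5)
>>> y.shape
(13, 31)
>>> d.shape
(5, 19)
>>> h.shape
(31, 19)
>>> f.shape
(5, 31)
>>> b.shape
(31, 31)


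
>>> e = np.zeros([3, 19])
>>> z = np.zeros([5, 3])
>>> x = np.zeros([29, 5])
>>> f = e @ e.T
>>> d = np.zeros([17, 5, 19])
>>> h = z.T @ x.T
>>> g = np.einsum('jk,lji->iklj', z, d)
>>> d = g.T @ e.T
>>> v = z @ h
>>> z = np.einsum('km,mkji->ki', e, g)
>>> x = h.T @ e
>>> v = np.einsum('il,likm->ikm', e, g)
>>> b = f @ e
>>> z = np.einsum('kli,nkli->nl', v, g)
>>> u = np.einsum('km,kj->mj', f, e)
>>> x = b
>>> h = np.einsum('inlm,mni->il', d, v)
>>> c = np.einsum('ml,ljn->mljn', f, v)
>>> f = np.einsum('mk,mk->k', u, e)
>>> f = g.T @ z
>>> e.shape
(3, 19)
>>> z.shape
(19, 17)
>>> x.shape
(3, 19)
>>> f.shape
(5, 17, 3, 17)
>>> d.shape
(5, 17, 3, 3)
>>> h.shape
(5, 3)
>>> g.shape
(19, 3, 17, 5)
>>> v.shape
(3, 17, 5)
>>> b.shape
(3, 19)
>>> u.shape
(3, 19)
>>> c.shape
(3, 3, 17, 5)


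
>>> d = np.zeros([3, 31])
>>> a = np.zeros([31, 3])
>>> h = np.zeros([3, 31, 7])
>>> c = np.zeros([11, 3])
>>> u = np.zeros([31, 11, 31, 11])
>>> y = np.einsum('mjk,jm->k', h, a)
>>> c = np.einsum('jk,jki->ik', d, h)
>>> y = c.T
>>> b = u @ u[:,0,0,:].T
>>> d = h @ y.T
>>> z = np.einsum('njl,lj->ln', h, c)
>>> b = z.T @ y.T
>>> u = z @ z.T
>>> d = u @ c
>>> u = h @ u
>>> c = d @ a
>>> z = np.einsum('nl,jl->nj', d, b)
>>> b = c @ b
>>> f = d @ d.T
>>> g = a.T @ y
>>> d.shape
(7, 31)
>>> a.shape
(31, 3)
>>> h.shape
(3, 31, 7)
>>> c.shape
(7, 3)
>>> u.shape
(3, 31, 7)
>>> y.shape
(31, 7)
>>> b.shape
(7, 31)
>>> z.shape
(7, 3)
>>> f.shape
(7, 7)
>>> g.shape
(3, 7)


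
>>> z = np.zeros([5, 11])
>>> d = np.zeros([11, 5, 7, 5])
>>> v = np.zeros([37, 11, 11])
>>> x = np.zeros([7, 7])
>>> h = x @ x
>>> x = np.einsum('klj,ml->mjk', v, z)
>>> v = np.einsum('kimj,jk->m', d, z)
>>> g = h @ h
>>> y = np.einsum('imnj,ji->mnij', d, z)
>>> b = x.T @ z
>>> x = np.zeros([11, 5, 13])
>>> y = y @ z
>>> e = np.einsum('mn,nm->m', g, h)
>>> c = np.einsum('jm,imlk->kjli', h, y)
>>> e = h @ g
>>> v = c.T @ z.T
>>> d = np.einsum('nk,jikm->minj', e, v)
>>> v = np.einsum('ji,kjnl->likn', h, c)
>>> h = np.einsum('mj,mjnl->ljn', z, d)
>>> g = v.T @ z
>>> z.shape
(5, 11)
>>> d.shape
(5, 11, 7, 5)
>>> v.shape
(5, 7, 11, 11)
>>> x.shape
(11, 5, 13)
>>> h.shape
(5, 11, 7)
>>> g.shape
(11, 11, 7, 11)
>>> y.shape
(5, 7, 11, 11)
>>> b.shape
(37, 11, 11)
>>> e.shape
(7, 7)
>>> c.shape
(11, 7, 11, 5)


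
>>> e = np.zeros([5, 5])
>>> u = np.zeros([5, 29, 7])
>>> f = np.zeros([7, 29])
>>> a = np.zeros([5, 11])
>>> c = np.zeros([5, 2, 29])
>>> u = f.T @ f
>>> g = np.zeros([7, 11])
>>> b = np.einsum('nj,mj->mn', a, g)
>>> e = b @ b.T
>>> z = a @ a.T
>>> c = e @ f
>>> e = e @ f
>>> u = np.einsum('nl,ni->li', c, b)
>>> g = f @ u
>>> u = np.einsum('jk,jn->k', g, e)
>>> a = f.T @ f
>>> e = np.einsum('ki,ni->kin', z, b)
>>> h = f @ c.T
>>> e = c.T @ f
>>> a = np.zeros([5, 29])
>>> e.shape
(29, 29)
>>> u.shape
(5,)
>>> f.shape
(7, 29)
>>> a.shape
(5, 29)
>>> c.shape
(7, 29)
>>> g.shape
(7, 5)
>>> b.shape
(7, 5)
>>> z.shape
(5, 5)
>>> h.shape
(7, 7)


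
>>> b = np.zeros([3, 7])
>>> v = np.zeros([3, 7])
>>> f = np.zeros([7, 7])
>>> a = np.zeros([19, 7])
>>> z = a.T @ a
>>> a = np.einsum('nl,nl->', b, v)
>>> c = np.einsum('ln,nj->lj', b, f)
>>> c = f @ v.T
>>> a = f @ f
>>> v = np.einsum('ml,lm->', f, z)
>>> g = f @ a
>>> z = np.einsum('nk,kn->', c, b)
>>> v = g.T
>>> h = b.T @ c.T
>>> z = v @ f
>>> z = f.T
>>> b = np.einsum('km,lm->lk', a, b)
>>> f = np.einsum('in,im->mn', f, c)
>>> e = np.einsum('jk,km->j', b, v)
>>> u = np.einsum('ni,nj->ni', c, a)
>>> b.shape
(3, 7)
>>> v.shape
(7, 7)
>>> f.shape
(3, 7)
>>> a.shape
(7, 7)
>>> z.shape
(7, 7)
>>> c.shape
(7, 3)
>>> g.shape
(7, 7)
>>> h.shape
(7, 7)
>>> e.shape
(3,)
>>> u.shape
(7, 3)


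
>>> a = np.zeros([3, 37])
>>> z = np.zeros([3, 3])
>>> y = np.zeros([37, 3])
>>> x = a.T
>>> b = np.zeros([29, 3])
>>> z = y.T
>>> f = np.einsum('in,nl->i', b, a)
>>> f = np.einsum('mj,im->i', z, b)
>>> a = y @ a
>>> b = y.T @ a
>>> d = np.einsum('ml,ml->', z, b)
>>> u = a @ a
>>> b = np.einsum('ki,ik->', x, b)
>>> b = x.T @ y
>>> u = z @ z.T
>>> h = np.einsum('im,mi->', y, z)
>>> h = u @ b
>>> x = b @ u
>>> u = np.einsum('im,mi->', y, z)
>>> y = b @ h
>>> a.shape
(37, 37)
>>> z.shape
(3, 37)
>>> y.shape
(3, 3)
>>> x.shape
(3, 3)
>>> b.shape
(3, 3)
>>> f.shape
(29,)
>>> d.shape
()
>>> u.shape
()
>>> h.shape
(3, 3)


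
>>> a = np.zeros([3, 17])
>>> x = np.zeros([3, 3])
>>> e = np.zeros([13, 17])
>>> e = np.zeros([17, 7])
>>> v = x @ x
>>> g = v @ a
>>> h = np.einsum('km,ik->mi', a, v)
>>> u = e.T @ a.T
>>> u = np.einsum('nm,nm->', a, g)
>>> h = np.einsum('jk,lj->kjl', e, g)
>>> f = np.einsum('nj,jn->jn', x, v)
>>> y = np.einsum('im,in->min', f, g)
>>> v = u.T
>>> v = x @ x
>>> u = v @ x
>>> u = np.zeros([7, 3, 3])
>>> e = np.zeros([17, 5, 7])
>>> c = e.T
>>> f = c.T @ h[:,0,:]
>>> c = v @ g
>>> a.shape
(3, 17)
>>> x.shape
(3, 3)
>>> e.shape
(17, 5, 7)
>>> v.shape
(3, 3)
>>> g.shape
(3, 17)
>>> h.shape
(7, 17, 3)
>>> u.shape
(7, 3, 3)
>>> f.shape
(17, 5, 3)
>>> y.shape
(3, 3, 17)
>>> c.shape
(3, 17)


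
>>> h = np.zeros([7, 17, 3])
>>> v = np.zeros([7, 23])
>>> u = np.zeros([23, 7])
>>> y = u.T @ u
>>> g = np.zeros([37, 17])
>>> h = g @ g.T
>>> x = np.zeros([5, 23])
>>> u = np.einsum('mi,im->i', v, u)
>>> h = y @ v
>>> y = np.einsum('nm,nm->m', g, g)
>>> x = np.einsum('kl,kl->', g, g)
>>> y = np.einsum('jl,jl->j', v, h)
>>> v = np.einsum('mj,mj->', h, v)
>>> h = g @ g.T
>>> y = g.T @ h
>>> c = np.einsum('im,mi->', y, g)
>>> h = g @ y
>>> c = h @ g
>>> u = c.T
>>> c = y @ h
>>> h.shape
(37, 37)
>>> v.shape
()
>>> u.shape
(17, 37)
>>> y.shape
(17, 37)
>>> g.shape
(37, 17)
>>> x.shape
()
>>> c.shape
(17, 37)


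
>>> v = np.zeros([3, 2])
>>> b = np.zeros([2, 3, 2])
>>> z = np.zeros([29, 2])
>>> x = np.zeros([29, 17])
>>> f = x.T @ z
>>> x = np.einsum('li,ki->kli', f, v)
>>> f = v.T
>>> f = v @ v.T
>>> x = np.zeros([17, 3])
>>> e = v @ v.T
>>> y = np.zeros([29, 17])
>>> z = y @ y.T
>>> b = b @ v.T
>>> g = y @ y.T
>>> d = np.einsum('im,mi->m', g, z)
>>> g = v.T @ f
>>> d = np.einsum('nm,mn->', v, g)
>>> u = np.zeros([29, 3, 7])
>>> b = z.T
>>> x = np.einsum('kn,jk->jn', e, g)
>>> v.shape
(3, 2)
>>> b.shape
(29, 29)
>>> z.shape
(29, 29)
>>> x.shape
(2, 3)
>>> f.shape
(3, 3)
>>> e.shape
(3, 3)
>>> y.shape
(29, 17)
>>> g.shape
(2, 3)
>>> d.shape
()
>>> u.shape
(29, 3, 7)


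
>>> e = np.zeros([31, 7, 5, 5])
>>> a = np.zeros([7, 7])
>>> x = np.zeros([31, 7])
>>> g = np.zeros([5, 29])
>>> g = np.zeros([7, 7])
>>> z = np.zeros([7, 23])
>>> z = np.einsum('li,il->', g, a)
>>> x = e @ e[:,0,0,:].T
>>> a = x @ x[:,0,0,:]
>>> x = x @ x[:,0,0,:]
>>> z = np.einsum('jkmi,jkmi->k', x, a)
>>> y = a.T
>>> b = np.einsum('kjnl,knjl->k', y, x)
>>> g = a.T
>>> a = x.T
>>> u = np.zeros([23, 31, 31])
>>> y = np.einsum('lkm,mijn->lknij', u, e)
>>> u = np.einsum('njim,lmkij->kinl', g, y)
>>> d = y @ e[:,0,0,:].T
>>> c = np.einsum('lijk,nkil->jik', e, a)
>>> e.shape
(31, 7, 5, 5)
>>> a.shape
(31, 5, 7, 31)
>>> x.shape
(31, 7, 5, 31)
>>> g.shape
(31, 5, 7, 31)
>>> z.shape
(7,)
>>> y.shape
(23, 31, 5, 7, 5)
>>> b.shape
(31,)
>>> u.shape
(5, 7, 31, 23)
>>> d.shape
(23, 31, 5, 7, 31)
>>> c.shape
(5, 7, 5)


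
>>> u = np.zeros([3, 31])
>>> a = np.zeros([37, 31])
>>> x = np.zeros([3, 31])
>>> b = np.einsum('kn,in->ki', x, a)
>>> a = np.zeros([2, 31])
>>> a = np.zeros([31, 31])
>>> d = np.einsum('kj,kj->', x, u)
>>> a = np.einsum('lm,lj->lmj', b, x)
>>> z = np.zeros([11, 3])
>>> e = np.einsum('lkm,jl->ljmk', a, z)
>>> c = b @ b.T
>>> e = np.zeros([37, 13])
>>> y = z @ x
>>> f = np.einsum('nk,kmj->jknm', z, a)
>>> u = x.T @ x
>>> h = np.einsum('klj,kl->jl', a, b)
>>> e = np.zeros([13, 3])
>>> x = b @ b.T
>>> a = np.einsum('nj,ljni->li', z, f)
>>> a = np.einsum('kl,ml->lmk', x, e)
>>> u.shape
(31, 31)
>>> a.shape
(3, 13, 3)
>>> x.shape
(3, 3)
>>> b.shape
(3, 37)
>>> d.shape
()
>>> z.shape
(11, 3)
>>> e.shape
(13, 3)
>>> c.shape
(3, 3)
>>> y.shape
(11, 31)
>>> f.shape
(31, 3, 11, 37)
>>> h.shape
(31, 37)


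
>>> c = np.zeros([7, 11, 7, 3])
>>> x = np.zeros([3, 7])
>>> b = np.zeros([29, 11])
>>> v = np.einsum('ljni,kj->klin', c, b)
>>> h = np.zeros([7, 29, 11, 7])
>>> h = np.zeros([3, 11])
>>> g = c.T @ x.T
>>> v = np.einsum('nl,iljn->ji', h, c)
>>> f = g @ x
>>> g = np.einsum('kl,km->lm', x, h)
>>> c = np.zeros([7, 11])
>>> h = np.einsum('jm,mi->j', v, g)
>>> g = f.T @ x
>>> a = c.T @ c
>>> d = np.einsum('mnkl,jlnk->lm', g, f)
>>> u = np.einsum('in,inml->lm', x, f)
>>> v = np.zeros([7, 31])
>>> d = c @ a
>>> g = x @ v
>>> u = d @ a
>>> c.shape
(7, 11)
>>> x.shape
(3, 7)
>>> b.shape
(29, 11)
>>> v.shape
(7, 31)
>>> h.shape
(7,)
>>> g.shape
(3, 31)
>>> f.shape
(3, 7, 11, 7)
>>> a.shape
(11, 11)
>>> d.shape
(7, 11)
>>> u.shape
(7, 11)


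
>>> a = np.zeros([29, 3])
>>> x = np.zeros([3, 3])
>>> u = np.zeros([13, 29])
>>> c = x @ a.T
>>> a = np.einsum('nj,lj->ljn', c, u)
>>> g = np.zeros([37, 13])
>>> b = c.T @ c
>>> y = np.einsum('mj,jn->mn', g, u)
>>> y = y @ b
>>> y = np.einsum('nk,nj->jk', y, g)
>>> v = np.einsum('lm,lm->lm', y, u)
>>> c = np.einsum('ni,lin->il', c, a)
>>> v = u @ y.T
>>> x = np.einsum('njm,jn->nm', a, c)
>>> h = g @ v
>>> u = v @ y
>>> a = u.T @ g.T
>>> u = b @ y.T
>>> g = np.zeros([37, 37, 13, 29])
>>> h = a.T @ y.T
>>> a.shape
(29, 37)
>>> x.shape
(13, 3)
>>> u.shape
(29, 13)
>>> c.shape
(29, 13)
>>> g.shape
(37, 37, 13, 29)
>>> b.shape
(29, 29)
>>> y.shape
(13, 29)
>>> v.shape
(13, 13)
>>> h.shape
(37, 13)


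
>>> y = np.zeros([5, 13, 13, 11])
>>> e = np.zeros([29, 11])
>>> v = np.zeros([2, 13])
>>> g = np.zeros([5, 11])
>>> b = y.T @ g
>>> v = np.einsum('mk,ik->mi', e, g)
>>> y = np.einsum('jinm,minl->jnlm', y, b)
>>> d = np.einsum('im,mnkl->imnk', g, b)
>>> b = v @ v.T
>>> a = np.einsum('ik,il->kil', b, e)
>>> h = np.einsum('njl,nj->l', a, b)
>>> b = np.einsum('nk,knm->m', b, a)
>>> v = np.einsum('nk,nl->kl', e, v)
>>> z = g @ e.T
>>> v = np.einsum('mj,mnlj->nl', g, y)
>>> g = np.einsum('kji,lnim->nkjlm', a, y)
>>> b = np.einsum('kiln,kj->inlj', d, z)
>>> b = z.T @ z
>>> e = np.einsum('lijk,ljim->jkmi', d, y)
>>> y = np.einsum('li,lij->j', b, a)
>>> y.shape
(11,)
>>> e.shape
(13, 13, 11, 11)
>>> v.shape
(13, 11)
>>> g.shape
(13, 29, 29, 5, 11)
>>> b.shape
(29, 29)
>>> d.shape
(5, 11, 13, 13)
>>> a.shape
(29, 29, 11)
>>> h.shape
(11,)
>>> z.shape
(5, 29)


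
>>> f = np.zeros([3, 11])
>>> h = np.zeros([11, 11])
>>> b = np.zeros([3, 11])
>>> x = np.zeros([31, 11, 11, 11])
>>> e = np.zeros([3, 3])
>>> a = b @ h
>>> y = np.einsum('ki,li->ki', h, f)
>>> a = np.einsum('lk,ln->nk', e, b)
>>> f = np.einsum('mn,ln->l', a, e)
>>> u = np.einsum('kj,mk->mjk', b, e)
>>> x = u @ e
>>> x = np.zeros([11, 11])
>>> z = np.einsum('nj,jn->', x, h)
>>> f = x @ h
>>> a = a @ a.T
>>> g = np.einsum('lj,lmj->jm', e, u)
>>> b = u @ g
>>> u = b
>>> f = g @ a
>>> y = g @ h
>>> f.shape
(3, 11)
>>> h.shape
(11, 11)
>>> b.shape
(3, 11, 11)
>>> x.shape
(11, 11)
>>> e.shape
(3, 3)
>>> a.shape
(11, 11)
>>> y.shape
(3, 11)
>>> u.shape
(3, 11, 11)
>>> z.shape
()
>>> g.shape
(3, 11)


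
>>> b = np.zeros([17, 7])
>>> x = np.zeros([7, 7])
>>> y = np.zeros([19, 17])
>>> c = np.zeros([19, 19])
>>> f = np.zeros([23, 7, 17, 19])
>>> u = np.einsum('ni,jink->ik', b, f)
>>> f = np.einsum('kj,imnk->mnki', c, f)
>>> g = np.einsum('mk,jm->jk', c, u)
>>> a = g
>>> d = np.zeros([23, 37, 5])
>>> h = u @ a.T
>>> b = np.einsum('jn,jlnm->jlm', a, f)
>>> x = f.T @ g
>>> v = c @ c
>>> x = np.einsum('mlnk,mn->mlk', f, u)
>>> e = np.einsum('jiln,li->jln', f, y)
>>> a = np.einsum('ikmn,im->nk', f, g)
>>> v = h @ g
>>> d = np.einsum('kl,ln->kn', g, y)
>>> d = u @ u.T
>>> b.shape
(7, 17, 23)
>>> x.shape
(7, 17, 23)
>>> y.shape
(19, 17)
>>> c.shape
(19, 19)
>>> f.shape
(7, 17, 19, 23)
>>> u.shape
(7, 19)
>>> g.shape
(7, 19)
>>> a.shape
(23, 17)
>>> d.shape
(7, 7)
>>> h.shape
(7, 7)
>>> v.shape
(7, 19)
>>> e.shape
(7, 19, 23)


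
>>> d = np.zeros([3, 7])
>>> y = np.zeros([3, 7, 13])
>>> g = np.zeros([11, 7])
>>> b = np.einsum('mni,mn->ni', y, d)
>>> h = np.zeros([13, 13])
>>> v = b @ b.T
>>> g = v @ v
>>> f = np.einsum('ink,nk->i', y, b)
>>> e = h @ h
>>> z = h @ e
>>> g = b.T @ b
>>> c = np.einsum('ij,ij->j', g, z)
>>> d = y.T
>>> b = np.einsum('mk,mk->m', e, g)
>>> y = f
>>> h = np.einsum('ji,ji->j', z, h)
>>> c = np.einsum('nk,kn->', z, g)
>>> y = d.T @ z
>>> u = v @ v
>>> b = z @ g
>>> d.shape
(13, 7, 3)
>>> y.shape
(3, 7, 13)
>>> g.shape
(13, 13)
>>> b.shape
(13, 13)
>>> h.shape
(13,)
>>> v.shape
(7, 7)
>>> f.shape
(3,)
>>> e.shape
(13, 13)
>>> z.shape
(13, 13)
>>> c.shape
()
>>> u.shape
(7, 7)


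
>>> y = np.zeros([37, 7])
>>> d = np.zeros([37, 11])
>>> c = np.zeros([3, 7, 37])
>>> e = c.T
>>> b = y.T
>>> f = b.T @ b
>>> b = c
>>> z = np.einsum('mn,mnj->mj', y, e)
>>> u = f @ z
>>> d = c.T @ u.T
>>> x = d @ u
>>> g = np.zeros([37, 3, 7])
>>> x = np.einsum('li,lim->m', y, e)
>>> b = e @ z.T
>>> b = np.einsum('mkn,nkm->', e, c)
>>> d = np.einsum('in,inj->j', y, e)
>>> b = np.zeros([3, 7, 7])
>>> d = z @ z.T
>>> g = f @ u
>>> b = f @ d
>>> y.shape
(37, 7)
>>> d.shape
(37, 37)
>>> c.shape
(3, 7, 37)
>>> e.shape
(37, 7, 3)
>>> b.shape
(37, 37)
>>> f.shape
(37, 37)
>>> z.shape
(37, 3)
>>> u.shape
(37, 3)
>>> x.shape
(3,)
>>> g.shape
(37, 3)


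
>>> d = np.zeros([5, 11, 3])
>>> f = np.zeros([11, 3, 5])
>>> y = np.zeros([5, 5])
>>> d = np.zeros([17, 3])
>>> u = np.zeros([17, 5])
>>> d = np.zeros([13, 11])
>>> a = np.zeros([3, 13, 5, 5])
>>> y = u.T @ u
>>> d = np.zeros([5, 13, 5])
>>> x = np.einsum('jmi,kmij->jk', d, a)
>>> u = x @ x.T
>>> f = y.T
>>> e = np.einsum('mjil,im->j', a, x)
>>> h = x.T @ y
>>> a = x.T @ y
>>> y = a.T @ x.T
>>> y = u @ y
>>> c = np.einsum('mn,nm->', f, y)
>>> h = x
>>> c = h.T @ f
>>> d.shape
(5, 13, 5)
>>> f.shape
(5, 5)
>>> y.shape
(5, 5)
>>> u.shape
(5, 5)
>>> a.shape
(3, 5)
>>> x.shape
(5, 3)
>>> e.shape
(13,)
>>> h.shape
(5, 3)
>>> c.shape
(3, 5)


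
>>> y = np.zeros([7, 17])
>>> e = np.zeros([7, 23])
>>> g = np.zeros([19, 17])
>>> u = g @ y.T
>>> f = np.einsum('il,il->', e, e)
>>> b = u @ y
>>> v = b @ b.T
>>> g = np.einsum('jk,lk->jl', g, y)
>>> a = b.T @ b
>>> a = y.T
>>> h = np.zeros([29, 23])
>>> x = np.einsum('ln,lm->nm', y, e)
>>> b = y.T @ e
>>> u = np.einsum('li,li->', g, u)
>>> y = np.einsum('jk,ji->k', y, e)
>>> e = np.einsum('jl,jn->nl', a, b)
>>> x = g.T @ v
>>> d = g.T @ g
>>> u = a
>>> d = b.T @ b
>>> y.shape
(17,)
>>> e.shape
(23, 7)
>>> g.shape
(19, 7)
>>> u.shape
(17, 7)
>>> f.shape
()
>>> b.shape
(17, 23)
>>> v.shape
(19, 19)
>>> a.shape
(17, 7)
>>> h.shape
(29, 23)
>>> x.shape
(7, 19)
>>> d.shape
(23, 23)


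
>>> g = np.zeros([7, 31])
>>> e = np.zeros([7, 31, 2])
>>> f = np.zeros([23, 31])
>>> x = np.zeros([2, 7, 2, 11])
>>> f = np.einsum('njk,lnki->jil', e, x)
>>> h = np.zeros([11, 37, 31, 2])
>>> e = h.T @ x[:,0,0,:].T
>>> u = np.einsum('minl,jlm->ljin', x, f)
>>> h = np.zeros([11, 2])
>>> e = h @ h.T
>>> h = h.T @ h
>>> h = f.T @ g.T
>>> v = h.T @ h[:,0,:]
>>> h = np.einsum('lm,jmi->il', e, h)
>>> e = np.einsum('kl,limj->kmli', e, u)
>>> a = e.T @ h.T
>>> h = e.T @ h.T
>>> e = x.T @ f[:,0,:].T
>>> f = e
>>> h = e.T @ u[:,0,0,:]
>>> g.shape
(7, 31)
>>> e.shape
(11, 2, 7, 31)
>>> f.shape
(11, 2, 7, 31)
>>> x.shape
(2, 7, 2, 11)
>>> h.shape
(31, 7, 2, 2)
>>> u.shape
(11, 31, 7, 2)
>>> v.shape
(7, 11, 7)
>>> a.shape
(31, 11, 7, 7)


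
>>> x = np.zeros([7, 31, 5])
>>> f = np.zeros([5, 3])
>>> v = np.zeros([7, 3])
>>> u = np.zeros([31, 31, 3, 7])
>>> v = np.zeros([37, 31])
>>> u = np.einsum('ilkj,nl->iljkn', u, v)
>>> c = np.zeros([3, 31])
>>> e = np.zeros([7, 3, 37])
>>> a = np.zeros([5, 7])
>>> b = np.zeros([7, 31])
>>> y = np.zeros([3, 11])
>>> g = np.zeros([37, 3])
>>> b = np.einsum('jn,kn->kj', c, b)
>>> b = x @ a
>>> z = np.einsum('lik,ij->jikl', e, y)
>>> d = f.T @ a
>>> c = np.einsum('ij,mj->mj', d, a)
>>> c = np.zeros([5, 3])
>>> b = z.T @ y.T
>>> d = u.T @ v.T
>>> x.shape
(7, 31, 5)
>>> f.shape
(5, 3)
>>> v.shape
(37, 31)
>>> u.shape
(31, 31, 7, 3, 37)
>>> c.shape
(5, 3)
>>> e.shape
(7, 3, 37)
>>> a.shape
(5, 7)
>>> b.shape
(7, 37, 3, 3)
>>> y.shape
(3, 11)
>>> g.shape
(37, 3)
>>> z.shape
(11, 3, 37, 7)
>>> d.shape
(37, 3, 7, 31, 37)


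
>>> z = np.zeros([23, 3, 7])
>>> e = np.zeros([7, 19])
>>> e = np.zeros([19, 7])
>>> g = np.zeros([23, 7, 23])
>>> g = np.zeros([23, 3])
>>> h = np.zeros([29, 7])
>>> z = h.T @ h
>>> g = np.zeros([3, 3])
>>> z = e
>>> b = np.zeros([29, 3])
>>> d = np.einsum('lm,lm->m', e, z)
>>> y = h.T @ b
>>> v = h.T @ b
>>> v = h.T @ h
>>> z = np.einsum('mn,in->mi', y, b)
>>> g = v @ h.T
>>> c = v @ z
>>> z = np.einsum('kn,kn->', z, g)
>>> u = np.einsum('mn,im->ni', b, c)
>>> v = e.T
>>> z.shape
()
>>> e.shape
(19, 7)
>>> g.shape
(7, 29)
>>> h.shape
(29, 7)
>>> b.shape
(29, 3)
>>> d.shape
(7,)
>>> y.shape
(7, 3)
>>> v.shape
(7, 19)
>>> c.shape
(7, 29)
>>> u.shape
(3, 7)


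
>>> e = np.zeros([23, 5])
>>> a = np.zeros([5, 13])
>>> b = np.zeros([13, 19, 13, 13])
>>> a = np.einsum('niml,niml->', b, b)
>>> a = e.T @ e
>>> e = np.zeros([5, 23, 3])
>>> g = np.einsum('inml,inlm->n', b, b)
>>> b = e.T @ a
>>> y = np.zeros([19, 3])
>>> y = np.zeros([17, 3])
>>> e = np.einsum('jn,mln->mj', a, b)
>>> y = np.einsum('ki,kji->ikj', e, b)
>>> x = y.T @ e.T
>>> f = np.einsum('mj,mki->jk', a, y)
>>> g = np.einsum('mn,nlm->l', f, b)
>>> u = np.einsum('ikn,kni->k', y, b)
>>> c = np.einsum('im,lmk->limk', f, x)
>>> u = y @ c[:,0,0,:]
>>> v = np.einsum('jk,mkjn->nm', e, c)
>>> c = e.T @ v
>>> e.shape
(3, 5)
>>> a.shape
(5, 5)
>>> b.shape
(3, 23, 5)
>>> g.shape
(23,)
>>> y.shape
(5, 3, 23)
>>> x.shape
(23, 3, 3)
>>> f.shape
(5, 3)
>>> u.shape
(5, 3, 3)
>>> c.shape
(5, 23)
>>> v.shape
(3, 23)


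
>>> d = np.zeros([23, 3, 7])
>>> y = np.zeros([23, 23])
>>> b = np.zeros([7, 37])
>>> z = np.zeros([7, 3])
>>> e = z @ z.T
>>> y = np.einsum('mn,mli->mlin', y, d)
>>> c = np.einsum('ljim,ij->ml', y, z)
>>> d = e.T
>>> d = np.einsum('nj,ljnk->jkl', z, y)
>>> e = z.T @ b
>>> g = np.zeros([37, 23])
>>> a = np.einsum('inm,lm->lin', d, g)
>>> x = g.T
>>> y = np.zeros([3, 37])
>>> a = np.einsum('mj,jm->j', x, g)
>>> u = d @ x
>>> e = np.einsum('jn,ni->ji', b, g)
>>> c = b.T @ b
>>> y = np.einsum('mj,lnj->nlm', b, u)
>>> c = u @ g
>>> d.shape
(3, 23, 23)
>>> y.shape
(23, 3, 7)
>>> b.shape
(7, 37)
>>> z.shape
(7, 3)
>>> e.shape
(7, 23)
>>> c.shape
(3, 23, 23)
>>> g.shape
(37, 23)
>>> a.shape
(37,)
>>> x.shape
(23, 37)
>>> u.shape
(3, 23, 37)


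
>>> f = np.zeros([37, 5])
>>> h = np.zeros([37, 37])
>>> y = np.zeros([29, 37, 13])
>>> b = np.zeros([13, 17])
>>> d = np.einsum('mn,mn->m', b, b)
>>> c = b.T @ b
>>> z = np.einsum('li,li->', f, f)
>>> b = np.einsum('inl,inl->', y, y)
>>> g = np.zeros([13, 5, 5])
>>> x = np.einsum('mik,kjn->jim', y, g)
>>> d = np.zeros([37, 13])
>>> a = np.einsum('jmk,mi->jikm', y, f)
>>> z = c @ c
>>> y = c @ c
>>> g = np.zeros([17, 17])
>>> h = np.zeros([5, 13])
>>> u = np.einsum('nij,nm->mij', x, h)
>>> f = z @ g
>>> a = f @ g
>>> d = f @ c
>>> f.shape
(17, 17)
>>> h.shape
(5, 13)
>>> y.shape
(17, 17)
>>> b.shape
()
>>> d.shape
(17, 17)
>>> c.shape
(17, 17)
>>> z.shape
(17, 17)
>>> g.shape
(17, 17)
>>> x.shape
(5, 37, 29)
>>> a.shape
(17, 17)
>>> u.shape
(13, 37, 29)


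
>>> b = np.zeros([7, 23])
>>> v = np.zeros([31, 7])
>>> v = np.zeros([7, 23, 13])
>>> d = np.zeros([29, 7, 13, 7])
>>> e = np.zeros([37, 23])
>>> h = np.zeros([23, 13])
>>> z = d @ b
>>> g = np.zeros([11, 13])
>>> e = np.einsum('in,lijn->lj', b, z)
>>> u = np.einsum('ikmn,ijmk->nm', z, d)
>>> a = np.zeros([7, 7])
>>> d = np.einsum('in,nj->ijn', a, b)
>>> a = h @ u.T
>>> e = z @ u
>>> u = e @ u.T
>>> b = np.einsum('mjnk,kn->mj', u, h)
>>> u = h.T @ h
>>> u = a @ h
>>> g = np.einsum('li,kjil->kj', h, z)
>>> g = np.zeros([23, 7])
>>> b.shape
(29, 7)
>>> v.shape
(7, 23, 13)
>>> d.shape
(7, 23, 7)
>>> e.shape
(29, 7, 13, 13)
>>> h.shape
(23, 13)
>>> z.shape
(29, 7, 13, 23)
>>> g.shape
(23, 7)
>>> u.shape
(23, 13)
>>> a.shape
(23, 23)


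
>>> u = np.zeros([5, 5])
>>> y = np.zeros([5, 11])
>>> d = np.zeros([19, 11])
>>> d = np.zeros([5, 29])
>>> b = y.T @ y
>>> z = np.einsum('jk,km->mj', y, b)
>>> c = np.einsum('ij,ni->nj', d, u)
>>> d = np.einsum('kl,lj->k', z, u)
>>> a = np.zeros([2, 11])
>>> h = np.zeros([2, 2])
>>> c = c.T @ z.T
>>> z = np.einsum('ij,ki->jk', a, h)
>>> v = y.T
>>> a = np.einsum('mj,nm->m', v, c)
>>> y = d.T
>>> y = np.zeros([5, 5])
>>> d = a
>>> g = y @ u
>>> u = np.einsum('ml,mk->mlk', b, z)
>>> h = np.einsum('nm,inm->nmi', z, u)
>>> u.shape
(11, 11, 2)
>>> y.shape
(5, 5)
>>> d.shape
(11,)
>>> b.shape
(11, 11)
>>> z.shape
(11, 2)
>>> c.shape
(29, 11)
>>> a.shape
(11,)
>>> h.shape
(11, 2, 11)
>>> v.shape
(11, 5)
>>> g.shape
(5, 5)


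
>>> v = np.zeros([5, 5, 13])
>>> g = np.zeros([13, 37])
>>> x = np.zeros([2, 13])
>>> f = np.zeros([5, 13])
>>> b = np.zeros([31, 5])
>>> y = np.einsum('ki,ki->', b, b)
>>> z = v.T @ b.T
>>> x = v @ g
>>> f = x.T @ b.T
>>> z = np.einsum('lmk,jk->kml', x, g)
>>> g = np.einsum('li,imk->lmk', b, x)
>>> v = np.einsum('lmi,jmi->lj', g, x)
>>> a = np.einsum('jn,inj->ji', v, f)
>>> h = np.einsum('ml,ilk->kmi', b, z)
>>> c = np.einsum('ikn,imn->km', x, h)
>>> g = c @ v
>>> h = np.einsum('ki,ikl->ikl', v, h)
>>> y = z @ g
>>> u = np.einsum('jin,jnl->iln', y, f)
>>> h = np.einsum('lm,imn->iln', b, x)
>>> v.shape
(31, 5)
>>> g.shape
(5, 5)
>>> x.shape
(5, 5, 37)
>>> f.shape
(37, 5, 31)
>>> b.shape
(31, 5)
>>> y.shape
(37, 5, 5)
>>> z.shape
(37, 5, 5)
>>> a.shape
(31, 37)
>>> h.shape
(5, 31, 37)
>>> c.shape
(5, 31)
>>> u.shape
(5, 31, 5)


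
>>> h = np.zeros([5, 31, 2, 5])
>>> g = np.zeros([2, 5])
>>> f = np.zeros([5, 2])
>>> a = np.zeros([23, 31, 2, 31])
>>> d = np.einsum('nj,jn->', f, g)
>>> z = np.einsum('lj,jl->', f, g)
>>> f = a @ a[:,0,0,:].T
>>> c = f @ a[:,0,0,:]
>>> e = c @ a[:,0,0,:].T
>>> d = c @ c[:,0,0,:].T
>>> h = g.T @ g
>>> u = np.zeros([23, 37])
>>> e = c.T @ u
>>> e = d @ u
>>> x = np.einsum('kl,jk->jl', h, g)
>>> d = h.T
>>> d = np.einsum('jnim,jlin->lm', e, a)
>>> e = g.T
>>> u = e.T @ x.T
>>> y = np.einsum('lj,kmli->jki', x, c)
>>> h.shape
(5, 5)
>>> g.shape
(2, 5)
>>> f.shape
(23, 31, 2, 23)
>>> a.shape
(23, 31, 2, 31)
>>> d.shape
(31, 37)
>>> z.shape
()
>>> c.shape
(23, 31, 2, 31)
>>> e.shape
(5, 2)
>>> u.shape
(2, 2)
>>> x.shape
(2, 5)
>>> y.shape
(5, 23, 31)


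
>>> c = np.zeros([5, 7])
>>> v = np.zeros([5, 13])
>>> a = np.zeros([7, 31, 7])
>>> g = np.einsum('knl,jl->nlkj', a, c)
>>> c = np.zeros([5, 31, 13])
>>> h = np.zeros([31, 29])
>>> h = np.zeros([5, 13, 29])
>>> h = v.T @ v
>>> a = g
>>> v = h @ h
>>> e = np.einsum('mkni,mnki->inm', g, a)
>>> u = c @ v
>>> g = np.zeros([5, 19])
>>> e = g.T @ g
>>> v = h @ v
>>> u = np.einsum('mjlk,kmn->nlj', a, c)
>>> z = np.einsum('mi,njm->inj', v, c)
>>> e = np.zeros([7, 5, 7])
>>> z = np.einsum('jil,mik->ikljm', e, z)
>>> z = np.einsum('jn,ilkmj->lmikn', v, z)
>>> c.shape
(5, 31, 13)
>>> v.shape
(13, 13)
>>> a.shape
(31, 7, 7, 5)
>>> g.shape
(5, 19)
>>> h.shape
(13, 13)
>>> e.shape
(7, 5, 7)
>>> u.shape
(13, 7, 7)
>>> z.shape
(31, 7, 5, 7, 13)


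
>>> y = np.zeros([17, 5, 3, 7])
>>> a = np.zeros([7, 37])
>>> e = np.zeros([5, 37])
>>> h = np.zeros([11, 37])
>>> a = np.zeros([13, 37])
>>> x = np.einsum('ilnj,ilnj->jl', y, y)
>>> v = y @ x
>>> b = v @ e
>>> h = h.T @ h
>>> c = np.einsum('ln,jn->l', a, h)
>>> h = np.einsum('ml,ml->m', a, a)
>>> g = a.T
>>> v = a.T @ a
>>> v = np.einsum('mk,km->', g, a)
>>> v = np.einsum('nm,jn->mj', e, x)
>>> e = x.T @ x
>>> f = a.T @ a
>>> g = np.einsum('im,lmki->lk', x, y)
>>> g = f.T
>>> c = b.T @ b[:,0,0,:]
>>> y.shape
(17, 5, 3, 7)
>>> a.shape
(13, 37)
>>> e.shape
(5, 5)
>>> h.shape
(13,)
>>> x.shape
(7, 5)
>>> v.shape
(37, 7)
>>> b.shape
(17, 5, 3, 37)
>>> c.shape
(37, 3, 5, 37)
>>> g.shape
(37, 37)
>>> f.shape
(37, 37)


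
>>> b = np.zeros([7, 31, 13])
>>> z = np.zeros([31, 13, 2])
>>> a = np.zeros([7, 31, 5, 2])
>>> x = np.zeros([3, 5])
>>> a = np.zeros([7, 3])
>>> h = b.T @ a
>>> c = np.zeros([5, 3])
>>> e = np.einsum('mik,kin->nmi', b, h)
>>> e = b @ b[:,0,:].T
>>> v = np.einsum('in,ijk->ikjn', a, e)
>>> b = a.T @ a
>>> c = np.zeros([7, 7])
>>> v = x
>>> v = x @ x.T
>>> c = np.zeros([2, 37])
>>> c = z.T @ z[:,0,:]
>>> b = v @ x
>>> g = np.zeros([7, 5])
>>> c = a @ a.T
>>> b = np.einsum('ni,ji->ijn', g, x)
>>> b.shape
(5, 3, 7)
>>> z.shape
(31, 13, 2)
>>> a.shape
(7, 3)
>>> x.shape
(3, 5)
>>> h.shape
(13, 31, 3)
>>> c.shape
(7, 7)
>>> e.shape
(7, 31, 7)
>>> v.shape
(3, 3)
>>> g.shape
(7, 5)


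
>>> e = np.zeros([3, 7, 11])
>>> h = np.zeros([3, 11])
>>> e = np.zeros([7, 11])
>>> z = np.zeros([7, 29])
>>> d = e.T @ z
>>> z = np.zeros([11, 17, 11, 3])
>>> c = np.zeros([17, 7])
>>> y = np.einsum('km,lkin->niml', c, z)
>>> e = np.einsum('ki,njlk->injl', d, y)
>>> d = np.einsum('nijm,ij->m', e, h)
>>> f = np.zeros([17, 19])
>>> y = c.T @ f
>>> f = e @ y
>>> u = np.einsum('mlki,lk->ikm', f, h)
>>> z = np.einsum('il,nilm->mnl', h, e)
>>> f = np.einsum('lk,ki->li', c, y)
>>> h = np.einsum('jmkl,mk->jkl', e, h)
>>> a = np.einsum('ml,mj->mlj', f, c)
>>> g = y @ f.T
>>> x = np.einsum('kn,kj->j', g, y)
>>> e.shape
(29, 3, 11, 7)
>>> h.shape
(29, 11, 7)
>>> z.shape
(7, 29, 11)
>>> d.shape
(7,)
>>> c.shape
(17, 7)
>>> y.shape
(7, 19)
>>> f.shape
(17, 19)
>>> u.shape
(19, 11, 29)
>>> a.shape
(17, 19, 7)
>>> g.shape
(7, 17)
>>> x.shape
(19,)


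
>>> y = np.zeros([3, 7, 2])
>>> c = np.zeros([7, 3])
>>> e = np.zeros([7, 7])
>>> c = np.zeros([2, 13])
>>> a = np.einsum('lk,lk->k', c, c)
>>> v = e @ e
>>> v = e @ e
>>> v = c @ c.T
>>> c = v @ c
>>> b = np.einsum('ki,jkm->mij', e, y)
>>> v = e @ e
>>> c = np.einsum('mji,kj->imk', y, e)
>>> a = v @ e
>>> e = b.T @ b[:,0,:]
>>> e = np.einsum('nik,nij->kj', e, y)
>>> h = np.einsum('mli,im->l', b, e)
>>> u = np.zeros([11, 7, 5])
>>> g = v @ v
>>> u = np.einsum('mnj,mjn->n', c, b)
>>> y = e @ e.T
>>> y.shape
(3, 3)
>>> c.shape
(2, 3, 7)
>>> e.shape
(3, 2)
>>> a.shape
(7, 7)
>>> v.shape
(7, 7)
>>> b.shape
(2, 7, 3)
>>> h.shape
(7,)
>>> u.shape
(3,)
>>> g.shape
(7, 7)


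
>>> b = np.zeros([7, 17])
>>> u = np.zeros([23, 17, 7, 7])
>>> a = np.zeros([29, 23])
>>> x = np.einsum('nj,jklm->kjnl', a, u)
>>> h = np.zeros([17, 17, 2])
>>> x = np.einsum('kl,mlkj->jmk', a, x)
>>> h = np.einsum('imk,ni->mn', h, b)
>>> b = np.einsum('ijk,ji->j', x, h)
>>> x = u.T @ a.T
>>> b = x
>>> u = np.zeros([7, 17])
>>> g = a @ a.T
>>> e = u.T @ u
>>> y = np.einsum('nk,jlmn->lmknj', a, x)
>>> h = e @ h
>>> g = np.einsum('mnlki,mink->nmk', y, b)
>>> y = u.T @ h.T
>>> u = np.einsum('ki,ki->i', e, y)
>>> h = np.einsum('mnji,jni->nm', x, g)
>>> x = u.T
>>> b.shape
(7, 7, 17, 29)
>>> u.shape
(17,)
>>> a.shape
(29, 23)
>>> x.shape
(17,)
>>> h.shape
(7, 7)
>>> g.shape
(17, 7, 29)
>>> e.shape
(17, 17)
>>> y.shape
(17, 17)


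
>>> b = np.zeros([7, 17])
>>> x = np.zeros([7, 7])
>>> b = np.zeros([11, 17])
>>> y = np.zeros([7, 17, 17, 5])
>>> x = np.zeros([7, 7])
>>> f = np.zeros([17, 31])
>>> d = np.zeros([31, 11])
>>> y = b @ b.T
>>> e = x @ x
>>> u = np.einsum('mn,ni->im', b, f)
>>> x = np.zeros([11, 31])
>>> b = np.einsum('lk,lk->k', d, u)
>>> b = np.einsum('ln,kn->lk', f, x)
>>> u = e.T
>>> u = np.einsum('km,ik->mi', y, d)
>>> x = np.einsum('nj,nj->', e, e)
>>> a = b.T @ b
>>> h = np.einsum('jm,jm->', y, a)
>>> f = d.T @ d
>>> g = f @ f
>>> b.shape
(17, 11)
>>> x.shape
()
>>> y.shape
(11, 11)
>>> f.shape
(11, 11)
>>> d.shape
(31, 11)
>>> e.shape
(7, 7)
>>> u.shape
(11, 31)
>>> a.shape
(11, 11)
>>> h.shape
()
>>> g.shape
(11, 11)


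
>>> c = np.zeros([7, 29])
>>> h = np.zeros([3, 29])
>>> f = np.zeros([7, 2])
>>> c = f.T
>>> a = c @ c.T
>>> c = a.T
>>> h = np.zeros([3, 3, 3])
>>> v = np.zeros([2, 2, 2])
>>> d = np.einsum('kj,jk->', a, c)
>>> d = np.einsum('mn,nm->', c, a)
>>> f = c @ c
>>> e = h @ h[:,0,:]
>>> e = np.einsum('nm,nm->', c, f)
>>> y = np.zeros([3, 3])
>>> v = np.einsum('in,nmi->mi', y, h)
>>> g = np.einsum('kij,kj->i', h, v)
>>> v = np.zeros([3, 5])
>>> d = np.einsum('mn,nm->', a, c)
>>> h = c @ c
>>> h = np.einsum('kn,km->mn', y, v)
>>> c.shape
(2, 2)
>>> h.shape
(5, 3)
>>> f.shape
(2, 2)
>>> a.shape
(2, 2)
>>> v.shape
(3, 5)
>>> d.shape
()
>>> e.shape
()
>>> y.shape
(3, 3)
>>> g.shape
(3,)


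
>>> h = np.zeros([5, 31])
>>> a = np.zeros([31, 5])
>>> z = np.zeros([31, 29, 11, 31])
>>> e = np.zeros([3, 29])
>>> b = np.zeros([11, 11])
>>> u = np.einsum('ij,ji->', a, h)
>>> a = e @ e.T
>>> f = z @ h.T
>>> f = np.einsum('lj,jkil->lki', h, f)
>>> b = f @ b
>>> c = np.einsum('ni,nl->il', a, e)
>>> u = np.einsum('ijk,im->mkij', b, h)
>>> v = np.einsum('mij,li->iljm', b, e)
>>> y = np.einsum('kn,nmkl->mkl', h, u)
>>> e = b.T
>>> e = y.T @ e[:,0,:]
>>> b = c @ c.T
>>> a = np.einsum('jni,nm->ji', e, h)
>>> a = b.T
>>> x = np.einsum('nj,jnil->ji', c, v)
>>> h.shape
(5, 31)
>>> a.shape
(3, 3)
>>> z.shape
(31, 29, 11, 31)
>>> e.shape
(29, 5, 5)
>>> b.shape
(3, 3)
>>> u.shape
(31, 11, 5, 29)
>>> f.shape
(5, 29, 11)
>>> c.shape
(3, 29)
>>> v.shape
(29, 3, 11, 5)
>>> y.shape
(11, 5, 29)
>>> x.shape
(29, 11)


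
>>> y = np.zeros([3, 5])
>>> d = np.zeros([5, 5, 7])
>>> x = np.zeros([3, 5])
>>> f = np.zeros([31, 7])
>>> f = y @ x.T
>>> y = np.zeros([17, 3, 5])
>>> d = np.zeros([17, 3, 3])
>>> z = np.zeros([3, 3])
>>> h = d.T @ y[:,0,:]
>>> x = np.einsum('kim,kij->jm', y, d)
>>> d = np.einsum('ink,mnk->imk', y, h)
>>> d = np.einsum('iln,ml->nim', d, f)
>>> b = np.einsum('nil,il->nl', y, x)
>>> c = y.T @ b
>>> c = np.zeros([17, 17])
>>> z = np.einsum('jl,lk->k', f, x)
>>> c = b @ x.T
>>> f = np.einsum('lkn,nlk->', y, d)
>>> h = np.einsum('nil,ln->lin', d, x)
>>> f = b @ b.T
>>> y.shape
(17, 3, 5)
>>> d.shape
(5, 17, 3)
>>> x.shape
(3, 5)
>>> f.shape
(17, 17)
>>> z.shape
(5,)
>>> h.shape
(3, 17, 5)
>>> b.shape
(17, 5)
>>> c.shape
(17, 3)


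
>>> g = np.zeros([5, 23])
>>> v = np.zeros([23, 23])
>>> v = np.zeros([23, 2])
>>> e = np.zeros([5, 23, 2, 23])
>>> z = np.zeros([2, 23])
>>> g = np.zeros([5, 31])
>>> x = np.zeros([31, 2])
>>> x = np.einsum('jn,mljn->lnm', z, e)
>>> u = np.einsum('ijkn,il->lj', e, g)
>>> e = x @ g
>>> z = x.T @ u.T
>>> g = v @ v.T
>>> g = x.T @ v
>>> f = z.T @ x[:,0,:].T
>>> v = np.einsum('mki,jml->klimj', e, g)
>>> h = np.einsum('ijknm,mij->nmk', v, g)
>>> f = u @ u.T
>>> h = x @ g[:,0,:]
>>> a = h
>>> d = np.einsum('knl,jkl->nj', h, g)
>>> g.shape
(5, 23, 2)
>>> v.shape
(23, 2, 31, 23, 5)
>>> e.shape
(23, 23, 31)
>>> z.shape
(5, 23, 31)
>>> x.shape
(23, 23, 5)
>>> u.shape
(31, 23)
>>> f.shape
(31, 31)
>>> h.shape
(23, 23, 2)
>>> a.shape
(23, 23, 2)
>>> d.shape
(23, 5)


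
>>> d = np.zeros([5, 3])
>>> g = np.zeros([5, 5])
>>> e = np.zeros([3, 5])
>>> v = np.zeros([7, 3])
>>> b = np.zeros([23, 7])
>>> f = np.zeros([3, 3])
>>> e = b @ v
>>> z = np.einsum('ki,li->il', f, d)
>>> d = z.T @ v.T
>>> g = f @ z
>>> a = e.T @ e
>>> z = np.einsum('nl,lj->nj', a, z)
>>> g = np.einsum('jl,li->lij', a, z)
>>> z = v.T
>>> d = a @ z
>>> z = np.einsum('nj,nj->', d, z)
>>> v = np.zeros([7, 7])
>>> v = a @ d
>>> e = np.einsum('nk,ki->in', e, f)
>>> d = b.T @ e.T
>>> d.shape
(7, 3)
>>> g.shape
(3, 5, 3)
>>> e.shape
(3, 23)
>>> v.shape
(3, 7)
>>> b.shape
(23, 7)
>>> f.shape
(3, 3)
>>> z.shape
()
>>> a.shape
(3, 3)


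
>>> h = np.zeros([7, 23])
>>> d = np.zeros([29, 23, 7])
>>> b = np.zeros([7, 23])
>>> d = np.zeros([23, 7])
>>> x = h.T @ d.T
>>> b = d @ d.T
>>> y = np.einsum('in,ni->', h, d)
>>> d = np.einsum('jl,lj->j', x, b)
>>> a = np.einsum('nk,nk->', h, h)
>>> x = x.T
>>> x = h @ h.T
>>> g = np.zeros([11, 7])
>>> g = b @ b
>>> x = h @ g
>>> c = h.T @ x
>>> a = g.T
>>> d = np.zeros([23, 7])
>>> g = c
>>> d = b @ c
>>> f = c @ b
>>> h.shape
(7, 23)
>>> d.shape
(23, 23)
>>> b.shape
(23, 23)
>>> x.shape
(7, 23)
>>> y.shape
()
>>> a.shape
(23, 23)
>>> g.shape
(23, 23)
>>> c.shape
(23, 23)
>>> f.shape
(23, 23)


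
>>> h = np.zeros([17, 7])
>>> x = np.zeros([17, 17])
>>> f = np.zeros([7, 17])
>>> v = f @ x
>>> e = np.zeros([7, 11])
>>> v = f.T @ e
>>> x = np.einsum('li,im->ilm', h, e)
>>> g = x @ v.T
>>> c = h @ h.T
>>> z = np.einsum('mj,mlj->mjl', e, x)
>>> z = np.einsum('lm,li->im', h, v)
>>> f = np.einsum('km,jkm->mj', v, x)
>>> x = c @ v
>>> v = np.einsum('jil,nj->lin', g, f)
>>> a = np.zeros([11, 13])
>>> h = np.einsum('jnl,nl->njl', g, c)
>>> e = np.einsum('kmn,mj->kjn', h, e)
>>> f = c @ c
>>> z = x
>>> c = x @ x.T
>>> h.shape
(17, 7, 17)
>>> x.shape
(17, 11)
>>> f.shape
(17, 17)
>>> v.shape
(17, 17, 11)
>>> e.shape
(17, 11, 17)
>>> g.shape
(7, 17, 17)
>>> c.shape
(17, 17)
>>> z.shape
(17, 11)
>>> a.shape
(11, 13)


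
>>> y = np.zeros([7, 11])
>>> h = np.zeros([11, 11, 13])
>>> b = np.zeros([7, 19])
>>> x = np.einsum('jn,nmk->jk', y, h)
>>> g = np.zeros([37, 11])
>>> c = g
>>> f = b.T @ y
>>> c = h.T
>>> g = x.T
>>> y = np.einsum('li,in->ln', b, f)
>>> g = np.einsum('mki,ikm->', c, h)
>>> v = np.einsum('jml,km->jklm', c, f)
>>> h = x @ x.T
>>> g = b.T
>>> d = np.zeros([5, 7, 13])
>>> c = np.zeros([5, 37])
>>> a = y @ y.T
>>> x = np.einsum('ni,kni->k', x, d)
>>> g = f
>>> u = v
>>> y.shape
(7, 11)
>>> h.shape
(7, 7)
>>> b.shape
(7, 19)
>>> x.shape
(5,)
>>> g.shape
(19, 11)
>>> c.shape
(5, 37)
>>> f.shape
(19, 11)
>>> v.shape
(13, 19, 11, 11)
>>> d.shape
(5, 7, 13)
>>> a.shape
(7, 7)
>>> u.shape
(13, 19, 11, 11)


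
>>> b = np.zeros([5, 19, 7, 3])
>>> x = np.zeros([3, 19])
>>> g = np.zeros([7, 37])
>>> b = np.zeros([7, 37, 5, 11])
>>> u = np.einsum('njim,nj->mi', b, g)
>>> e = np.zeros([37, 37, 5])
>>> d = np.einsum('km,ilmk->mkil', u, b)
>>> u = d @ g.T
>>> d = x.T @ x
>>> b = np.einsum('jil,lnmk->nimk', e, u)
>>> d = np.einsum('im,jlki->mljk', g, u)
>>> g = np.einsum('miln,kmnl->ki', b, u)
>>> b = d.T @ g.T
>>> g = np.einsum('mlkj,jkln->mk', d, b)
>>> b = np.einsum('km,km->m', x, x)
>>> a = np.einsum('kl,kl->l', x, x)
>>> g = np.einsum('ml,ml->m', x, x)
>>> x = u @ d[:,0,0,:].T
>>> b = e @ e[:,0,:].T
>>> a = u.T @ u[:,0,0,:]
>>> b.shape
(37, 37, 37)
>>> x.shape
(5, 11, 7, 37)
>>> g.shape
(3,)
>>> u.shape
(5, 11, 7, 7)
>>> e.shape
(37, 37, 5)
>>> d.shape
(37, 11, 5, 7)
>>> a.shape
(7, 7, 11, 7)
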